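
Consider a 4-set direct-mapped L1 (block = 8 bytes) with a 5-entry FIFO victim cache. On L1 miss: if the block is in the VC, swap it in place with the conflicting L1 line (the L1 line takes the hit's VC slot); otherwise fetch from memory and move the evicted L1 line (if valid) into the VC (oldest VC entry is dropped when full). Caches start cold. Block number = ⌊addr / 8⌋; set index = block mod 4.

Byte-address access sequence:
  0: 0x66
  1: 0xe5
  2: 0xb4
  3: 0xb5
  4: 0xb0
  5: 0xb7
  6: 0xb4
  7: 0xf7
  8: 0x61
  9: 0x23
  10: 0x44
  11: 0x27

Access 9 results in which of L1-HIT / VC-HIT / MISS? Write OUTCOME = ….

OUTCOME = MISS

  [0] addr=0x66 blk=12 s=0: MISS | VC []
  [1] addr=0xe5 blk=28 s=0: MISS | VC [12]
  [2] addr=0xb4 blk=22 s=2: MISS | VC [12]
  [3] addr=0xb5 blk=22 s=2: L1-HIT | VC [12]
  [4] addr=0xb0 blk=22 s=2: L1-HIT | VC [12]
  [5] addr=0xb7 blk=22 s=2: L1-HIT | VC [12]
  [6] addr=0xb4 blk=22 s=2: L1-HIT | VC [12]
  [7] addr=0xf7 blk=30 s=2: MISS | VC [12, 22]
  [8] addr=0x61 blk=12 s=0: VC-HIT | VC [28, 22]
  [9] addr=0x23 blk=4 s=0: MISS | VC [28, 22, 12]
  [10] addr=0x44 blk=8 s=0: MISS | VC [28, 22, 12, 4]
  [11] addr=0x27 blk=4 s=0: VC-HIT | VC [28, 22, 12, 8]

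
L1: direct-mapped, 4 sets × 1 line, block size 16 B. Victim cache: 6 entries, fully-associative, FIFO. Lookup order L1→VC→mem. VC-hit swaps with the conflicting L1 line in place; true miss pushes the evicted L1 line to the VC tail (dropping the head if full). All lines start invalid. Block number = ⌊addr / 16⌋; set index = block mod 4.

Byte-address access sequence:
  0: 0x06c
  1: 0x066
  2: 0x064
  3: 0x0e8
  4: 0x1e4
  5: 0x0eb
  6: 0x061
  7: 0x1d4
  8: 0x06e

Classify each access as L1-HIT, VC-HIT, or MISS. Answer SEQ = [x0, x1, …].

0: 0x6c (blk 6, set 2) → MISS  vc=[]
1: 0x66 (blk 6, set 2) → L1-HIT  vc=[]
2: 0x64 (blk 6, set 2) → L1-HIT  vc=[]
3: 0xe8 (blk 14, set 2) → MISS  vc=[6]
4: 0x1e4 (blk 30, set 2) → MISS  vc=[6, 14]
5: 0xeb (blk 14, set 2) → VC-HIT  vc=[6, 30]
6: 0x61 (blk 6, set 2) → VC-HIT  vc=[14, 30]
7: 0x1d4 (blk 29, set 1) → MISS  vc=[14, 30]
8: 0x6e (blk 6, set 2) → L1-HIT  vc=[14, 30]

SEQ = [MISS, L1-HIT, L1-HIT, MISS, MISS, VC-HIT, VC-HIT, MISS, L1-HIT]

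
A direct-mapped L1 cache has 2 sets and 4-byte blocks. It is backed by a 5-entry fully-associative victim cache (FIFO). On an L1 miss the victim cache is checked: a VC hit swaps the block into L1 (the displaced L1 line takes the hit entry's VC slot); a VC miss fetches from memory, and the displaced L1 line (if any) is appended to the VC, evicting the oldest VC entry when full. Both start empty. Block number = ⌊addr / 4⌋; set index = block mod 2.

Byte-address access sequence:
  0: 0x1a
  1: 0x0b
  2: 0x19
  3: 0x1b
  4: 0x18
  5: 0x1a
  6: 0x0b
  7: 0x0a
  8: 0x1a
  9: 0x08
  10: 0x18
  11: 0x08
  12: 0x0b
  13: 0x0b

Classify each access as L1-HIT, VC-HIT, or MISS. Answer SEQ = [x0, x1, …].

0: 0x1a (blk 6, set 0) → MISS  vc=[]
1: 0xb (blk 2, set 0) → MISS  vc=[6]
2: 0x19 (blk 6, set 0) → VC-HIT  vc=[2]
3: 0x1b (blk 6, set 0) → L1-HIT  vc=[2]
4: 0x18 (blk 6, set 0) → L1-HIT  vc=[2]
5: 0x1a (blk 6, set 0) → L1-HIT  vc=[2]
6: 0xb (blk 2, set 0) → VC-HIT  vc=[6]
7: 0xa (blk 2, set 0) → L1-HIT  vc=[6]
8: 0x1a (blk 6, set 0) → VC-HIT  vc=[2]
9: 0x8 (blk 2, set 0) → VC-HIT  vc=[6]
10: 0x18 (blk 6, set 0) → VC-HIT  vc=[2]
11: 0x8 (blk 2, set 0) → VC-HIT  vc=[6]
12: 0xb (blk 2, set 0) → L1-HIT  vc=[6]
13: 0xb (blk 2, set 0) → L1-HIT  vc=[6]

SEQ = [MISS, MISS, VC-HIT, L1-HIT, L1-HIT, L1-HIT, VC-HIT, L1-HIT, VC-HIT, VC-HIT, VC-HIT, VC-HIT, L1-HIT, L1-HIT]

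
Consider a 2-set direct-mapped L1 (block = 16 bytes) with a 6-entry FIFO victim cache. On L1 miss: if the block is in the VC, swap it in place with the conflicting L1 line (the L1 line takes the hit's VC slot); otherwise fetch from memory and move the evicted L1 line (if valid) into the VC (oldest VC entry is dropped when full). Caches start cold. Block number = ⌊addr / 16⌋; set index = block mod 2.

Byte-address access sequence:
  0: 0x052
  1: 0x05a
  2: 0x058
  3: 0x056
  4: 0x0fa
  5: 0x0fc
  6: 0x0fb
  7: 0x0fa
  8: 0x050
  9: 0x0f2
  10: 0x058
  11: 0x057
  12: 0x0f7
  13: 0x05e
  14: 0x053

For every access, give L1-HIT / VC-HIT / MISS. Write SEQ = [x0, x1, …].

SEQ = [MISS, L1-HIT, L1-HIT, L1-HIT, MISS, L1-HIT, L1-HIT, L1-HIT, VC-HIT, VC-HIT, VC-HIT, L1-HIT, VC-HIT, VC-HIT, L1-HIT]

#0 0x52→b5/s1 MISS; vc=[]
#1 0x5a→b5/s1 L1-HIT; vc=[]
#2 0x58→b5/s1 L1-HIT; vc=[]
#3 0x56→b5/s1 L1-HIT; vc=[]
#4 0xfa→b15/s1 MISS; vc=[5]
#5 0xfc→b15/s1 L1-HIT; vc=[5]
#6 0xfb→b15/s1 L1-HIT; vc=[5]
#7 0xfa→b15/s1 L1-HIT; vc=[5]
#8 0x50→b5/s1 VC-HIT; vc=[15]
#9 0xf2→b15/s1 VC-HIT; vc=[5]
#10 0x58→b5/s1 VC-HIT; vc=[15]
#11 0x57→b5/s1 L1-HIT; vc=[15]
#12 0xf7→b15/s1 VC-HIT; vc=[5]
#13 0x5e→b5/s1 VC-HIT; vc=[15]
#14 0x53→b5/s1 L1-HIT; vc=[15]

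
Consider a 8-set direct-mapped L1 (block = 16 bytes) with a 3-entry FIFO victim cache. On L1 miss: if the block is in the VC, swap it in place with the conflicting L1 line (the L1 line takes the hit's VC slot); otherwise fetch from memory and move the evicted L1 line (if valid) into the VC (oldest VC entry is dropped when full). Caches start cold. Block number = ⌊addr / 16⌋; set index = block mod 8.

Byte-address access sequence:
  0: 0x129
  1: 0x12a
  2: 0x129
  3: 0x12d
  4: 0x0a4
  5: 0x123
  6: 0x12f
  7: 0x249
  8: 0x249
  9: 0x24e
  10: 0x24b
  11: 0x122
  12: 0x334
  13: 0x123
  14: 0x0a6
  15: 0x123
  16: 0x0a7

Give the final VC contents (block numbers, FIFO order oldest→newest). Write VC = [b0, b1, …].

VC = [18]

  [0] addr=0x129 blk=18 s=2: MISS | VC []
  [1] addr=0x12a blk=18 s=2: L1-HIT | VC []
  [2] addr=0x129 blk=18 s=2: L1-HIT | VC []
  [3] addr=0x12d blk=18 s=2: L1-HIT | VC []
  [4] addr=0xa4 blk=10 s=2: MISS | VC [18]
  [5] addr=0x123 blk=18 s=2: VC-HIT | VC [10]
  [6] addr=0x12f blk=18 s=2: L1-HIT | VC [10]
  [7] addr=0x249 blk=36 s=4: MISS | VC [10]
  [8] addr=0x249 blk=36 s=4: L1-HIT | VC [10]
  [9] addr=0x24e blk=36 s=4: L1-HIT | VC [10]
  [10] addr=0x24b blk=36 s=4: L1-HIT | VC [10]
  [11] addr=0x122 blk=18 s=2: L1-HIT | VC [10]
  [12] addr=0x334 blk=51 s=3: MISS | VC [10]
  [13] addr=0x123 blk=18 s=2: L1-HIT | VC [10]
  [14] addr=0xa6 blk=10 s=2: VC-HIT | VC [18]
  [15] addr=0x123 blk=18 s=2: VC-HIT | VC [10]
  [16] addr=0xa7 blk=10 s=2: VC-HIT | VC [18]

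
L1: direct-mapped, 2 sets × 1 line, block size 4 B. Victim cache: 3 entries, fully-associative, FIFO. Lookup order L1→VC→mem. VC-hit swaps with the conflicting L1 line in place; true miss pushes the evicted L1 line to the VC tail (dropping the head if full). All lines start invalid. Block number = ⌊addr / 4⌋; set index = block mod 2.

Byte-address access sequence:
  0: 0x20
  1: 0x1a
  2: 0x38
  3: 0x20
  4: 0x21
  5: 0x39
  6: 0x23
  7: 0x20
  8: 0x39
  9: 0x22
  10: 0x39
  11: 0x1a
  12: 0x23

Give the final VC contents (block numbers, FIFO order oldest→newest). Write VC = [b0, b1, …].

VC = [6, 14]

#0 0x20→b8/s0 MISS; vc=[]
#1 0x1a→b6/s0 MISS; vc=[8]
#2 0x38→b14/s0 MISS; vc=[8,6]
#3 0x20→b8/s0 VC-HIT; vc=[14,6]
#4 0x21→b8/s0 L1-HIT; vc=[14,6]
#5 0x39→b14/s0 VC-HIT; vc=[8,6]
#6 0x23→b8/s0 VC-HIT; vc=[14,6]
#7 0x20→b8/s0 L1-HIT; vc=[14,6]
#8 0x39→b14/s0 VC-HIT; vc=[8,6]
#9 0x22→b8/s0 VC-HIT; vc=[14,6]
#10 0x39→b14/s0 VC-HIT; vc=[8,6]
#11 0x1a→b6/s0 VC-HIT; vc=[8,14]
#12 0x23→b8/s0 VC-HIT; vc=[6,14]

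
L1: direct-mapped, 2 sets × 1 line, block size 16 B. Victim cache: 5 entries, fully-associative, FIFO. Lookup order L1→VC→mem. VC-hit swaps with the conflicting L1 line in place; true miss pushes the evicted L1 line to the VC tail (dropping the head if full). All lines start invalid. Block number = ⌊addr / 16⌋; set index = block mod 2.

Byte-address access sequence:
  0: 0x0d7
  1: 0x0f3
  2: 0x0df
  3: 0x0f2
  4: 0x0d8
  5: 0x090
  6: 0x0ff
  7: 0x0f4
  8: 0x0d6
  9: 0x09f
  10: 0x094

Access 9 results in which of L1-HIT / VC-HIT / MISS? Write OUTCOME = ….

  [0] addr=0xd7 blk=13 s=1: MISS | VC []
  [1] addr=0xf3 blk=15 s=1: MISS | VC [13]
  [2] addr=0xdf blk=13 s=1: VC-HIT | VC [15]
  [3] addr=0xf2 blk=15 s=1: VC-HIT | VC [13]
  [4] addr=0xd8 blk=13 s=1: VC-HIT | VC [15]
  [5] addr=0x90 blk=9 s=1: MISS | VC [15, 13]
  [6] addr=0xff blk=15 s=1: VC-HIT | VC [9, 13]
  [7] addr=0xf4 blk=15 s=1: L1-HIT | VC [9, 13]
  [8] addr=0xd6 blk=13 s=1: VC-HIT | VC [9, 15]
  [9] addr=0x9f blk=9 s=1: VC-HIT | VC [13, 15]
  [10] addr=0x94 blk=9 s=1: L1-HIT | VC [13, 15]

OUTCOME = VC-HIT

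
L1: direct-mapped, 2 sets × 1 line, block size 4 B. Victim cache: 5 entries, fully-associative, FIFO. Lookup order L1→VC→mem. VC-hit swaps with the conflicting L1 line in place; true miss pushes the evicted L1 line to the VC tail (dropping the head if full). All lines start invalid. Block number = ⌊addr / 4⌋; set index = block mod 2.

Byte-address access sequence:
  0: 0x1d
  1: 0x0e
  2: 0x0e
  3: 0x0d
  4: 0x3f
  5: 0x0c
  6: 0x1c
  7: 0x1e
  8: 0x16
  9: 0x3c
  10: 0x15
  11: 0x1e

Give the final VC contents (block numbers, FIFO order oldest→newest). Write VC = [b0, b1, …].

VC = [3, 15, 5]

0: 0x1d (blk 7, set 1) → MISS  vc=[]
1: 0xe (blk 3, set 1) → MISS  vc=[7]
2: 0xe (blk 3, set 1) → L1-HIT  vc=[7]
3: 0xd (blk 3, set 1) → L1-HIT  vc=[7]
4: 0x3f (blk 15, set 1) → MISS  vc=[7, 3]
5: 0xc (blk 3, set 1) → VC-HIT  vc=[7, 15]
6: 0x1c (blk 7, set 1) → VC-HIT  vc=[3, 15]
7: 0x1e (blk 7, set 1) → L1-HIT  vc=[3, 15]
8: 0x16 (blk 5, set 1) → MISS  vc=[3, 15, 7]
9: 0x3c (blk 15, set 1) → VC-HIT  vc=[3, 5, 7]
10: 0x15 (blk 5, set 1) → VC-HIT  vc=[3, 15, 7]
11: 0x1e (blk 7, set 1) → VC-HIT  vc=[3, 15, 5]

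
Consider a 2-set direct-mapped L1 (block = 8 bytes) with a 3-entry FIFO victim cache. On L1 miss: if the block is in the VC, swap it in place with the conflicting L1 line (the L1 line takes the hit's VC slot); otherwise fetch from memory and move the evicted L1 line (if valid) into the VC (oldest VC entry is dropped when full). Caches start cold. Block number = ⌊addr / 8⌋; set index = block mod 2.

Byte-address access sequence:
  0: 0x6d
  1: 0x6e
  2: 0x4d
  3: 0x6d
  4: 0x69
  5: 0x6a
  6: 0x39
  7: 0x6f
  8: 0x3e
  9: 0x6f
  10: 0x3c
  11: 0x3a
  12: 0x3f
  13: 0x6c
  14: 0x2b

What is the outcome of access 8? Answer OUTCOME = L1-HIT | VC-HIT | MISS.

OUTCOME = VC-HIT

#0 0x6d→b13/s1 MISS; vc=[]
#1 0x6e→b13/s1 L1-HIT; vc=[]
#2 0x4d→b9/s1 MISS; vc=[13]
#3 0x6d→b13/s1 VC-HIT; vc=[9]
#4 0x69→b13/s1 L1-HIT; vc=[9]
#5 0x6a→b13/s1 L1-HIT; vc=[9]
#6 0x39→b7/s1 MISS; vc=[9,13]
#7 0x6f→b13/s1 VC-HIT; vc=[9,7]
#8 0x3e→b7/s1 VC-HIT; vc=[9,13]
#9 0x6f→b13/s1 VC-HIT; vc=[9,7]
#10 0x3c→b7/s1 VC-HIT; vc=[9,13]
#11 0x3a→b7/s1 L1-HIT; vc=[9,13]
#12 0x3f→b7/s1 L1-HIT; vc=[9,13]
#13 0x6c→b13/s1 VC-HIT; vc=[9,7]
#14 0x2b→b5/s1 MISS; vc=[9,7,13]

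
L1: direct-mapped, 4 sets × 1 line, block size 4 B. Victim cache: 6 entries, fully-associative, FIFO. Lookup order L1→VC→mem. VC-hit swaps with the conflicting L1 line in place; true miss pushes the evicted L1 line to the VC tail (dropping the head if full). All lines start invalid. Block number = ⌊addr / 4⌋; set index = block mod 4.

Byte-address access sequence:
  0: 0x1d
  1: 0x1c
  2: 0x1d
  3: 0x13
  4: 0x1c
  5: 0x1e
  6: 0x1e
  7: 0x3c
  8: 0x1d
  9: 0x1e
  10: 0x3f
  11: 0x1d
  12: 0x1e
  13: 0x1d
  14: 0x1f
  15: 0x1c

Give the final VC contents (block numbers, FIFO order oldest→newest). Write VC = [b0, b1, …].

#0 0x1d→b7/s3 MISS; vc=[]
#1 0x1c→b7/s3 L1-HIT; vc=[]
#2 0x1d→b7/s3 L1-HIT; vc=[]
#3 0x13→b4/s0 MISS; vc=[]
#4 0x1c→b7/s3 L1-HIT; vc=[]
#5 0x1e→b7/s3 L1-HIT; vc=[]
#6 0x1e→b7/s3 L1-HIT; vc=[]
#7 0x3c→b15/s3 MISS; vc=[7]
#8 0x1d→b7/s3 VC-HIT; vc=[15]
#9 0x1e→b7/s3 L1-HIT; vc=[15]
#10 0x3f→b15/s3 VC-HIT; vc=[7]
#11 0x1d→b7/s3 VC-HIT; vc=[15]
#12 0x1e→b7/s3 L1-HIT; vc=[15]
#13 0x1d→b7/s3 L1-HIT; vc=[15]
#14 0x1f→b7/s3 L1-HIT; vc=[15]
#15 0x1c→b7/s3 L1-HIT; vc=[15]

VC = [15]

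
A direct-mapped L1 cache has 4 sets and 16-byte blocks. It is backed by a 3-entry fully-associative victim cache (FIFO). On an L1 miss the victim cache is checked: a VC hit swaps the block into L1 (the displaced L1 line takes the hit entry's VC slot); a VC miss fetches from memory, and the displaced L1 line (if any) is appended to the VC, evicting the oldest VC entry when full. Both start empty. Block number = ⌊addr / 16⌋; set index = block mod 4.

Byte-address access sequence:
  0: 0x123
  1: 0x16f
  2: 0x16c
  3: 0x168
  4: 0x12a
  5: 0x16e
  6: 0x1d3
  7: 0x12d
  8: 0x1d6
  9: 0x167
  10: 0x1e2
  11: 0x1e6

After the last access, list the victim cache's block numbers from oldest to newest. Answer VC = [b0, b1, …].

#0 0x123→b18/s2 MISS; vc=[]
#1 0x16f→b22/s2 MISS; vc=[18]
#2 0x16c→b22/s2 L1-HIT; vc=[18]
#3 0x168→b22/s2 L1-HIT; vc=[18]
#4 0x12a→b18/s2 VC-HIT; vc=[22]
#5 0x16e→b22/s2 VC-HIT; vc=[18]
#6 0x1d3→b29/s1 MISS; vc=[18]
#7 0x12d→b18/s2 VC-HIT; vc=[22]
#8 0x1d6→b29/s1 L1-HIT; vc=[22]
#9 0x167→b22/s2 VC-HIT; vc=[18]
#10 0x1e2→b30/s2 MISS; vc=[18,22]
#11 0x1e6→b30/s2 L1-HIT; vc=[18,22]

VC = [18, 22]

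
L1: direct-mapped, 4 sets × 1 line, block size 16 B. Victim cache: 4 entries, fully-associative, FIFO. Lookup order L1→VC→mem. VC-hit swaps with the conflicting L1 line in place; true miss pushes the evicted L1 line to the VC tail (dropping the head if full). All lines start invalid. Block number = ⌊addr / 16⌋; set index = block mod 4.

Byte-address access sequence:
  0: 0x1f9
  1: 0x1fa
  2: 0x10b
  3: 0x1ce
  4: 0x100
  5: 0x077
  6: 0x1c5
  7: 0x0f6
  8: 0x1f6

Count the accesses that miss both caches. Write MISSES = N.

0: 0x1f9 (blk 31, set 3) → MISS  vc=[]
1: 0x1fa (blk 31, set 3) → L1-HIT  vc=[]
2: 0x10b (blk 16, set 0) → MISS  vc=[]
3: 0x1ce (blk 28, set 0) → MISS  vc=[16]
4: 0x100 (blk 16, set 0) → VC-HIT  vc=[28]
5: 0x77 (blk 7, set 3) → MISS  vc=[28, 31]
6: 0x1c5 (blk 28, set 0) → VC-HIT  vc=[16, 31]
7: 0xf6 (blk 15, set 3) → MISS  vc=[16, 31, 7]
8: 0x1f6 (blk 31, set 3) → VC-HIT  vc=[16, 15, 7]

MISSES = 5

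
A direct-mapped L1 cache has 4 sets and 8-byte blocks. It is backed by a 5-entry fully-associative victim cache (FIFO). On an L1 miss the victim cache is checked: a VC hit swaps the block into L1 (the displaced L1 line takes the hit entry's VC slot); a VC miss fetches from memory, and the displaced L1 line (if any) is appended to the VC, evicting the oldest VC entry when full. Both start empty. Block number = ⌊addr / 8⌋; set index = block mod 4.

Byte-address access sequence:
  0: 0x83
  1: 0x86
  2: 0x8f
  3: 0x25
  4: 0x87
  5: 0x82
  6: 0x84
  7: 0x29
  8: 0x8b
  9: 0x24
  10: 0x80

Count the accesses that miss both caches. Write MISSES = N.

MISSES = 4

#0 0x83→b16/s0 MISS; vc=[]
#1 0x86→b16/s0 L1-HIT; vc=[]
#2 0x8f→b17/s1 MISS; vc=[]
#3 0x25→b4/s0 MISS; vc=[16]
#4 0x87→b16/s0 VC-HIT; vc=[4]
#5 0x82→b16/s0 L1-HIT; vc=[4]
#6 0x84→b16/s0 L1-HIT; vc=[4]
#7 0x29→b5/s1 MISS; vc=[4,17]
#8 0x8b→b17/s1 VC-HIT; vc=[4,5]
#9 0x24→b4/s0 VC-HIT; vc=[16,5]
#10 0x80→b16/s0 VC-HIT; vc=[4,5]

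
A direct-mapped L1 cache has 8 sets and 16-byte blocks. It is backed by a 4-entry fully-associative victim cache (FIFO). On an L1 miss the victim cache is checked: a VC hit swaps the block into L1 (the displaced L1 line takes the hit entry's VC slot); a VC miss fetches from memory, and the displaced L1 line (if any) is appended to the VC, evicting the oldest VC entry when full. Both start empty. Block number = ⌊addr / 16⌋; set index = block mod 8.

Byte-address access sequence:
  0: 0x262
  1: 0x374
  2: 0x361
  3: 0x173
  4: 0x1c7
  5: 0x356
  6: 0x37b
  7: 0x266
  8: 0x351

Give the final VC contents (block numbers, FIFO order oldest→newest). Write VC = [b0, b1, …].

#0 0x262→b38/s6 MISS; vc=[]
#1 0x374→b55/s7 MISS; vc=[]
#2 0x361→b54/s6 MISS; vc=[38]
#3 0x173→b23/s7 MISS; vc=[38,55]
#4 0x1c7→b28/s4 MISS; vc=[38,55]
#5 0x356→b53/s5 MISS; vc=[38,55]
#6 0x37b→b55/s7 VC-HIT; vc=[38,23]
#7 0x266→b38/s6 VC-HIT; vc=[54,23]
#8 0x351→b53/s5 L1-HIT; vc=[54,23]

VC = [54, 23]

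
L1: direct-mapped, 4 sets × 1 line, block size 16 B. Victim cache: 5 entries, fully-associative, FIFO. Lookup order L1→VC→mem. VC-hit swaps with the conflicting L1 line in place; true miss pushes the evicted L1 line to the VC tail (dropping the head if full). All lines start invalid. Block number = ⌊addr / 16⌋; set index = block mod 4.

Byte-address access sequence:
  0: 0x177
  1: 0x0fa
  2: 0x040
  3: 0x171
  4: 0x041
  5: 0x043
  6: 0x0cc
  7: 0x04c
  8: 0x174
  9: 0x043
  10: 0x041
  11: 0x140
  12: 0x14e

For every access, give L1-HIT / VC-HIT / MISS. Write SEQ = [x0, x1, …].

SEQ = [MISS, MISS, MISS, VC-HIT, L1-HIT, L1-HIT, MISS, VC-HIT, L1-HIT, L1-HIT, L1-HIT, MISS, L1-HIT]

0: 0x177 (blk 23, set 3) → MISS  vc=[]
1: 0xfa (blk 15, set 3) → MISS  vc=[23]
2: 0x40 (blk 4, set 0) → MISS  vc=[23]
3: 0x171 (blk 23, set 3) → VC-HIT  vc=[15]
4: 0x41 (blk 4, set 0) → L1-HIT  vc=[15]
5: 0x43 (blk 4, set 0) → L1-HIT  vc=[15]
6: 0xcc (blk 12, set 0) → MISS  vc=[15, 4]
7: 0x4c (blk 4, set 0) → VC-HIT  vc=[15, 12]
8: 0x174 (blk 23, set 3) → L1-HIT  vc=[15, 12]
9: 0x43 (blk 4, set 0) → L1-HIT  vc=[15, 12]
10: 0x41 (blk 4, set 0) → L1-HIT  vc=[15, 12]
11: 0x140 (blk 20, set 0) → MISS  vc=[15, 12, 4]
12: 0x14e (blk 20, set 0) → L1-HIT  vc=[15, 12, 4]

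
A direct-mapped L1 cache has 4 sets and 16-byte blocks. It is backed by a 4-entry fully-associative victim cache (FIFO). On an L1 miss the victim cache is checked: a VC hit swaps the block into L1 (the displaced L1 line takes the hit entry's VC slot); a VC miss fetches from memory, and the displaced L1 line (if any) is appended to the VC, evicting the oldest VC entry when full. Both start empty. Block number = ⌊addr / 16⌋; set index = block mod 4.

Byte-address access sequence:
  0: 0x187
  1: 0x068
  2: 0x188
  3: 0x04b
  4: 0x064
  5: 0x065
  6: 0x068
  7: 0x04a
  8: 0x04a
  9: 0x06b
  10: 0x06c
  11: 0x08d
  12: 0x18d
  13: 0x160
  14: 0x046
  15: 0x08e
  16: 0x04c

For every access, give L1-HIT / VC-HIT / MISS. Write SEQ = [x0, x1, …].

0: 0x187 (blk 24, set 0) → MISS  vc=[]
1: 0x68 (blk 6, set 2) → MISS  vc=[]
2: 0x188 (blk 24, set 0) → L1-HIT  vc=[]
3: 0x4b (blk 4, set 0) → MISS  vc=[24]
4: 0x64 (blk 6, set 2) → L1-HIT  vc=[24]
5: 0x65 (blk 6, set 2) → L1-HIT  vc=[24]
6: 0x68 (blk 6, set 2) → L1-HIT  vc=[24]
7: 0x4a (blk 4, set 0) → L1-HIT  vc=[24]
8: 0x4a (blk 4, set 0) → L1-HIT  vc=[24]
9: 0x6b (blk 6, set 2) → L1-HIT  vc=[24]
10: 0x6c (blk 6, set 2) → L1-HIT  vc=[24]
11: 0x8d (blk 8, set 0) → MISS  vc=[24, 4]
12: 0x18d (blk 24, set 0) → VC-HIT  vc=[8, 4]
13: 0x160 (blk 22, set 2) → MISS  vc=[8, 4, 6]
14: 0x46 (blk 4, set 0) → VC-HIT  vc=[8, 24, 6]
15: 0x8e (blk 8, set 0) → VC-HIT  vc=[4, 24, 6]
16: 0x4c (blk 4, set 0) → VC-HIT  vc=[8, 24, 6]

SEQ = [MISS, MISS, L1-HIT, MISS, L1-HIT, L1-HIT, L1-HIT, L1-HIT, L1-HIT, L1-HIT, L1-HIT, MISS, VC-HIT, MISS, VC-HIT, VC-HIT, VC-HIT]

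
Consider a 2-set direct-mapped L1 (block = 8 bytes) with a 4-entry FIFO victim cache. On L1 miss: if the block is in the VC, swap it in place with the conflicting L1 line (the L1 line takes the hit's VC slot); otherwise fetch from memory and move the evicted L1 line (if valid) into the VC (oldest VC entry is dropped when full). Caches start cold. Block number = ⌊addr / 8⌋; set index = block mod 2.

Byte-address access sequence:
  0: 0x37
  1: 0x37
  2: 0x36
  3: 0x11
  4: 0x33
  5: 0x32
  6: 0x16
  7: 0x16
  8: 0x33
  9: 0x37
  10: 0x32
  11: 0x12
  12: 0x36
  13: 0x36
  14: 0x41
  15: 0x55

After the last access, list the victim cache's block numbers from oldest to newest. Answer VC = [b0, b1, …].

#0 0x37→b6/s0 MISS; vc=[]
#1 0x37→b6/s0 L1-HIT; vc=[]
#2 0x36→b6/s0 L1-HIT; vc=[]
#3 0x11→b2/s0 MISS; vc=[6]
#4 0x33→b6/s0 VC-HIT; vc=[2]
#5 0x32→b6/s0 L1-HIT; vc=[2]
#6 0x16→b2/s0 VC-HIT; vc=[6]
#7 0x16→b2/s0 L1-HIT; vc=[6]
#8 0x33→b6/s0 VC-HIT; vc=[2]
#9 0x37→b6/s0 L1-HIT; vc=[2]
#10 0x32→b6/s0 L1-HIT; vc=[2]
#11 0x12→b2/s0 VC-HIT; vc=[6]
#12 0x36→b6/s0 VC-HIT; vc=[2]
#13 0x36→b6/s0 L1-HIT; vc=[2]
#14 0x41→b8/s0 MISS; vc=[2,6]
#15 0x55→b10/s0 MISS; vc=[2,6,8]

VC = [2, 6, 8]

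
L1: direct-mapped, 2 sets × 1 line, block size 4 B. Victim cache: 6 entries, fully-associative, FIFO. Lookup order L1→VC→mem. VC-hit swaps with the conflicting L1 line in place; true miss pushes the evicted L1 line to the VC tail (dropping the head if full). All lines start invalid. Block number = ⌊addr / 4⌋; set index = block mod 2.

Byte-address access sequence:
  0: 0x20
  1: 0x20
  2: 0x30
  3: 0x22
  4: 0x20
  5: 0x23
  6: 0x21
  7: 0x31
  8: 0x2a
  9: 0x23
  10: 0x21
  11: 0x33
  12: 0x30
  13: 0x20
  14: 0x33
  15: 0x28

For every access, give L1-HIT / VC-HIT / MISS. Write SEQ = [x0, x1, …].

SEQ = [MISS, L1-HIT, MISS, VC-HIT, L1-HIT, L1-HIT, L1-HIT, VC-HIT, MISS, VC-HIT, L1-HIT, VC-HIT, L1-HIT, VC-HIT, VC-HIT, VC-HIT]

0: 0x20 (blk 8, set 0) → MISS  vc=[]
1: 0x20 (blk 8, set 0) → L1-HIT  vc=[]
2: 0x30 (blk 12, set 0) → MISS  vc=[8]
3: 0x22 (blk 8, set 0) → VC-HIT  vc=[12]
4: 0x20 (blk 8, set 0) → L1-HIT  vc=[12]
5: 0x23 (blk 8, set 0) → L1-HIT  vc=[12]
6: 0x21 (blk 8, set 0) → L1-HIT  vc=[12]
7: 0x31 (blk 12, set 0) → VC-HIT  vc=[8]
8: 0x2a (blk 10, set 0) → MISS  vc=[8, 12]
9: 0x23 (blk 8, set 0) → VC-HIT  vc=[10, 12]
10: 0x21 (blk 8, set 0) → L1-HIT  vc=[10, 12]
11: 0x33 (blk 12, set 0) → VC-HIT  vc=[10, 8]
12: 0x30 (blk 12, set 0) → L1-HIT  vc=[10, 8]
13: 0x20 (blk 8, set 0) → VC-HIT  vc=[10, 12]
14: 0x33 (blk 12, set 0) → VC-HIT  vc=[10, 8]
15: 0x28 (blk 10, set 0) → VC-HIT  vc=[12, 8]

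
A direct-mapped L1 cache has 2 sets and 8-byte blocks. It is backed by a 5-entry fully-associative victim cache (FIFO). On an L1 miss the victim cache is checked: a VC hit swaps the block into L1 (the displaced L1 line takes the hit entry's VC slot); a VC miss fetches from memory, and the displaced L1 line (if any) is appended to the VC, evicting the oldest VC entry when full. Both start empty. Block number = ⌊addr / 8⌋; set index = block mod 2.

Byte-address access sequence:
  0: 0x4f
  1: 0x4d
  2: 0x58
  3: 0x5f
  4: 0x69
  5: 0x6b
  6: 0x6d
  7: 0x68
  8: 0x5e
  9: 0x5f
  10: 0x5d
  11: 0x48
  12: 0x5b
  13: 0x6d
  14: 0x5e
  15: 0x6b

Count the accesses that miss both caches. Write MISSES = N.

MISSES = 3

  [0] addr=0x4f blk=9 s=1: MISS | VC []
  [1] addr=0x4d blk=9 s=1: L1-HIT | VC []
  [2] addr=0x58 blk=11 s=1: MISS | VC [9]
  [3] addr=0x5f blk=11 s=1: L1-HIT | VC [9]
  [4] addr=0x69 blk=13 s=1: MISS | VC [9, 11]
  [5] addr=0x6b blk=13 s=1: L1-HIT | VC [9, 11]
  [6] addr=0x6d blk=13 s=1: L1-HIT | VC [9, 11]
  [7] addr=0x68 blk=13 s=1: L1-HIT | VC [9, 11]
  [8] addr=0x5e blk=11 s=1: VC-HIT | VC [9, 13]
  [9] addr=0x5f blk=11 s=1: L1-HIT | VC [9, 13]
  [10] addr=0x5d blk=11 s=1: L1-HIT | VC [9, 13]
  [11] addr=0x48 blk=9 s=1: VC-HIT | VC [11, 13]
  [12] addr=0x5b blk=11 s=1: VC-HIT | VC [9, 13]
  [13] addr=0x6d blk=13 s=1: VC-HIT | VC [9, 11]
  [14] addr=0x5e blk=11 s=1: VC-HIT | VC [9, 13]
  [15] addr=0x6b blk=13 s=1: VC-HIT | VC [9, 11]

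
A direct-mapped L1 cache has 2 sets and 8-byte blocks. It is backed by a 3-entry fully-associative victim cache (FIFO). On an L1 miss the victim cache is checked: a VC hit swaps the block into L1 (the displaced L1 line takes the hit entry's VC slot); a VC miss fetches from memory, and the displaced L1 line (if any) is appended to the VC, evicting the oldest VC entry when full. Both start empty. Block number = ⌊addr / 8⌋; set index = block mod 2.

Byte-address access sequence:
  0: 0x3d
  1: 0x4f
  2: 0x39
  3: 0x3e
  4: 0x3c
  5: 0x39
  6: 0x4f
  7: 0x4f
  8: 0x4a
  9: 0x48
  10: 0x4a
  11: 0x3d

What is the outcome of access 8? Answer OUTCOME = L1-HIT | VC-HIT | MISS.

  [0] addr=0x3d blk=7 s=1: MISS | VC []
  [1] addr=0x4f blk=9 s=1: MISS | VC [7]
  [2] addr=0x39 blk=7 s=1: VC-HIT | VC [9]
  [3] addr=0x3e blk=7 s=1: L1-HIT | VC [9]
  [4] addr=0x3c blk=7 s=1: L1-HIT | VC [9]
  [5] addr=0x39 blk=7 s=1: L1-HIT | VC [9]
  [6] addr=0x4f blk=9 s=1: VC-HIT | VC [7]
  [7] addr=0x4f blk=9 s=1: L1-HIT | VC [7]
  [8] addr=0x4a blk=9 s=1: L1-HIT | VC [7]
  [9] addr=0x48 blk=9 s=1: L1-HIT | VC [7]
  [10] addr=0x4a blk=9 s=1: L1-HIT | VC [7]
  [11] addr=0x3d blk=7 s=1: VC-HIT | VC [9]

OUTCOME = L1-HIT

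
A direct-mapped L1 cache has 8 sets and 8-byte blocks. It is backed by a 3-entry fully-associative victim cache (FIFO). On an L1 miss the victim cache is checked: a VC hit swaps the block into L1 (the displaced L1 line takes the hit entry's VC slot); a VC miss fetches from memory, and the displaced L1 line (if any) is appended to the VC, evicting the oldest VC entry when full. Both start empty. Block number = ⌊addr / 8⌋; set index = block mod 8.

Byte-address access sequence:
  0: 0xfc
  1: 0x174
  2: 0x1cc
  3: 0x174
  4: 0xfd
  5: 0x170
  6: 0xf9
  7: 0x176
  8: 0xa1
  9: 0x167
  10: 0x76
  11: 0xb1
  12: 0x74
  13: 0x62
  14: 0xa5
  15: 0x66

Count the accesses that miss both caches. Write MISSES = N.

  [0] addr=0xfc blk=31 s=7: MISS | VC []
  [1] addr=0x174 blk=46 s=6: MISS | VC []
  [2] addr=0x1cc blk=57 s=1: MISS | VC []
  [3] addr=0x174 blk=46 s=6: L1-HIT | VC []
  [4] addr=0xfd blk=31 s=7: L1-HIT | VC []
  [5] addr=0x170 blk=46 s=6: L1-HIT | VC []
  [6] addr=0xf9 blk=31 s=7: L1-HIT | VC []
  [7] addr=0x176 blk=46 s=6: L1-HIT | VC []
  [8] addr=0xa1 blk=20 s=4: MISS | VC []
  [9] addr=0x167 blk=44 s=4: MISS | VC [20]
  [10] addr=0x76 blk=14 s=6: MISS | VC [20, 46]
  [11] addr=0xb1 blk=22 s=6: MISS | VC [20, 46, 14]
  [12] addr=0x74 blk=14 s=6: VC-HIT | VC [20, 46, 22]
  [13] addr=0x62 blk=12 s=4: MISS | VC [46, 22, 44]
  [14] addr=0xa5 blk=20 s=4: MISS | VC [22, 44, 12]
  [15] addr=0x66 blk=12 s=4: VC-HIT | VC [22, 44, 20]

MISSES = 9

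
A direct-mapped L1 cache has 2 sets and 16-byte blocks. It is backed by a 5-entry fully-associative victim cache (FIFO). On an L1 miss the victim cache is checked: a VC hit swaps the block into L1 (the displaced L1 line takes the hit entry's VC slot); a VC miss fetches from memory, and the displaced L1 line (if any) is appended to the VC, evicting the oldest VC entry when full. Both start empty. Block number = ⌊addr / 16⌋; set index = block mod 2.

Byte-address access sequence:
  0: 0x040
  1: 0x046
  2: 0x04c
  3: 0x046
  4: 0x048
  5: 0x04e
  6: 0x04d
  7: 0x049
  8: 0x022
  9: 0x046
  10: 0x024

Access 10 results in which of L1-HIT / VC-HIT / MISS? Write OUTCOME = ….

OUTCOME = VC-HIT

#0 0x40→b4/s0 MISS; vc=[]
#1 0x46→b4/s0 L1-HIT; vc=[]
#2 0x4c→b4/s0 L1-HIT; vc=[]
#3 0x46→b4/s0 L1-HIT; vc=[]
#4 0x48→b4/s0 L1-HIT; vc=[]
#5 0x4e→b4/s0 L1-HIT; vc=[]
#6 0x4d→b4/s0 L1-HIT; vc=[]
#7 0x49→b4/s0 L1-HIT; vc=[]
#8 0x22→b2/s0 MISS; vc=[4]
#9 0x46→b4/s0 VC-HIT; vc=[2]
#10 0x24→b2/s0 VC-HIT; vc=[4]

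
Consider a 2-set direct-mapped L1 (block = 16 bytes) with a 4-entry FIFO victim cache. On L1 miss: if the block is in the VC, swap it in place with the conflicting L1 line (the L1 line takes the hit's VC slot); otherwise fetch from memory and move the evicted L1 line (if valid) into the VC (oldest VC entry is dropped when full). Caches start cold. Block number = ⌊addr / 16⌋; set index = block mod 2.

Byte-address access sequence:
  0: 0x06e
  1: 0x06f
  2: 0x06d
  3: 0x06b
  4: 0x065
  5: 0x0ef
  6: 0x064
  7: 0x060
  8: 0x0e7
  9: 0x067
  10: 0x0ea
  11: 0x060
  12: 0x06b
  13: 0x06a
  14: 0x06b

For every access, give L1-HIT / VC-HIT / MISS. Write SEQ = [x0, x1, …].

SEQ = [MISS, L1-HIT, L1-HIT, L1-HIT, L1-HIT, MISS, VC-HIT, L1-HIT, VC-HIT, VC-HIT, VC-HIT, VC-HIT, L1-HIT, L1-HIT, L1-HIT]

0: 0x6e (blk 6, set 0) → MISS  vc=[]
1: 0x6f (blk 6, set 0) → L1-HIT  vc=[]
2: 0x6d (blk 6, set 0) → L1-HIT  vc=[]
3: 0x6b (blk 6, set 0) → L1-HIT  vc=[]
4: 0x65 (blk 6, set 0) → L1-HIT  vc=[]
5: 0xef (blk 14, set 0) → MISS  vc=[6]
6: 0x64 (blk 6, set 0) → VC-HIT  vc=[14]
7: 0x60 (blk 6, set 0) → L1-HIT  vc=[14]
8: 0xe7 (blk 14, set 0) → VC-HIT  vc=[6]
9: 0x67 (blk 6, set 0) → VC-HIT  vc=[14]
10: 0xea (blk 14, set 0) → VC-HIT  vc=[6]
11: 0x60 (blk 6, set 0) → VC-HIT  vc=[14]
12: 0x6b (blk 6, set 0) → L1-HIT  vc=[14]
13: 0x6a (blk 6, set 0) → L1-HIT  vc=[14]
14: 0x6b (blk 6, set 0) → L1-HIT  vc=[14]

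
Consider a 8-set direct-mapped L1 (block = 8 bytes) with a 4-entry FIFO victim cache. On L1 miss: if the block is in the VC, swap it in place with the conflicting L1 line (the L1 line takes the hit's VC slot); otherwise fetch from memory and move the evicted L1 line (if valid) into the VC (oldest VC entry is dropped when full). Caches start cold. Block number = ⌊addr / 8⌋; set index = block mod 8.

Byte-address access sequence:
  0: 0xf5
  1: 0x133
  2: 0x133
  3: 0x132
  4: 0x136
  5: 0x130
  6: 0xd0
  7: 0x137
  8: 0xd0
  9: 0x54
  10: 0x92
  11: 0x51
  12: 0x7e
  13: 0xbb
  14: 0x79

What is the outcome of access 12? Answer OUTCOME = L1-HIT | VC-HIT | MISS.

OUTCOME = MISS

0: 0xf5 (blk 30, set 6) → MISS  vc=[]
1: 0x133 (blk 38, set 6) → MISS  vc=[30]
2: 0x133 (blk 38, set 6) → L1-HIT  vc=[30]
3: 0x132 (blk 38, set 6) → L1-HIT  vc=[30]
4: 0x136 (blk 38, set 6) → L1-HIT  vc=[30]
5: 0x130 (blk 38, set 6) → L1-HIT  vc=[30]
6: 0xd0 (blk 26, set 2) → MISS  vc=[30]
7: 0x137 (blk 38, set 6) → L1-HIT  vc=[30]
8: 0xd0 (blk 26, set 2) → L1-HIT  vc=[30]
9: 0x54 (blk 10, set 2) → MISS  vc=[30, 26]
10: 0x92 (blk 18, set 2) → MISS  vc=[30, 26, 10]
11: 0x51 (blk 10, set 2) → VC-HIT  vc=[30, 26, 18]
12: 0x7e (blk 15, set 7) → MISS  vc=[30, 26, 18]
13: 0xbb (blk 23, set 7) → MISS  vc=[30, 26, 18, 15]
14: 0x79 (blk 15, set 7) → VC-HIT  vc=[30, 26, 18, 23]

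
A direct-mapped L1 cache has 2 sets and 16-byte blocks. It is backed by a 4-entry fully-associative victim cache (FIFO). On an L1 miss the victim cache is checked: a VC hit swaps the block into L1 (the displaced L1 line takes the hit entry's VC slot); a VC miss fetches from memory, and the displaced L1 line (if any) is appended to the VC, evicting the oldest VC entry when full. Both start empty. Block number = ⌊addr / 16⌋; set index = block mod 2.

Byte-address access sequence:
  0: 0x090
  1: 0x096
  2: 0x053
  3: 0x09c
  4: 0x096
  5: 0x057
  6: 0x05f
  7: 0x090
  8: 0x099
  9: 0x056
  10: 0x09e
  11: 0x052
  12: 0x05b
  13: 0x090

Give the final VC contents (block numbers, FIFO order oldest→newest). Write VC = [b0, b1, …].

VC = [5]

0: 0x90 (blk 9, set 1) → MISS  vc=[]
1: 0x96 (blk 9, set 1) → L1-HIT  vc=[]
2: 0x53 (blk 5, set 1) → MISS  vc=[9]
3: 0x9c (blk 9, set 1) → VC-HIT  vc=[5]
4: 0x96 (blk 9, set 1) → L1-HIT  vc=[5]
5: 0x57 (blk 5, set 1) → VC-HIT  vc=[9]
6: 0x5f (blk 5, set 1) → L1-HIT  vc=[9]
7: 0x90 (blk 9, set 1) → VC-HIT  vc=[5]
8: 0x99 (blk 9, set 1) → L1-HIT  vc=[5]
9: 0x56 (blk 5, set 1) → VC-HIT  vc=[9]
10: 0x9e (blk 9, set 1) → VC-HIT  vc=[5]
11: 0x52 (blk 5, set 1) → VC-HIT  vc=[9]
12: 0x5b (blk 5, set 1) → L1-HIT  vc=[9]
13: 0x90 (blk 9, set 1) → VC-HIT  vc=[5]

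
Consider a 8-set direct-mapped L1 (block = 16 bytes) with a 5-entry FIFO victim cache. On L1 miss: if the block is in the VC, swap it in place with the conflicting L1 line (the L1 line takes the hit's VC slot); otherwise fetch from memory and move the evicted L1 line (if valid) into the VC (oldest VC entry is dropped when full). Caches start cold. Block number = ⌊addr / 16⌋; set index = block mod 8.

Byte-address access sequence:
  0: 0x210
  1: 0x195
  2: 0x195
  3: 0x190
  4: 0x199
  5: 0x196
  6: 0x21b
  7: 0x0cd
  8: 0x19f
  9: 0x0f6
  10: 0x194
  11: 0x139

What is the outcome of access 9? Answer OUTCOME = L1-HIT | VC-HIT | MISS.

  [0] addr=0x210 blk=33 s=1: MISS | VC []
  [1] addr=0x195 blk=25 s=1: MISS | VC [33]
  [2] addr=0x195 blk=25 s=1: L1-HIT | VC [33]
  [3] addr=0x190 blk=25 s=1: L1-HIT | VC [33]
  [4] addr=0x199 blk=25 s=1: L1-HIT | VC [33]
  [5] addr=0x196 blk=25 s=1: L1-HIT | VC [33]
  [6] addr=0x21b blk=33 s=1: VC-HIT | VC [25]
  [7] addr=0xcd blk=12 s=4: MISS | VC [25]
  [8] addr=0x19f blk=25 s=1: VC-HIT | VC [33]
  [9] addr=0xf6 blk=15 s=7: MISS | VC [33]
  [10] addr=0x194 blk=25 s=1: L1-HIT | VC [33]
  [11] addr=0x139 blk=19 s=3: MISS | VC [33]

OUTCOME = MISS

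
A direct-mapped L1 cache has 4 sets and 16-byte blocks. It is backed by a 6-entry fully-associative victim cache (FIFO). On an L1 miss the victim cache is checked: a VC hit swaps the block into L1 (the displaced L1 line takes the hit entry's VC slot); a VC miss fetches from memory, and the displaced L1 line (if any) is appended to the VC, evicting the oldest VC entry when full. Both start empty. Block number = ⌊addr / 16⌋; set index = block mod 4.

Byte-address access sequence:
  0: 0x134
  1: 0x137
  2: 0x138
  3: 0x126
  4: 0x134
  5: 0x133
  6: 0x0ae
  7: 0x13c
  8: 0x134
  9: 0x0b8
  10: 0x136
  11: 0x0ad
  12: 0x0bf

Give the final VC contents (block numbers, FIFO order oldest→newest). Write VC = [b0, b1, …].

0: 0x134 (blk 19, set 3) → MISS  vc=[]
1: 0x137 (blk 19, set 3) → L1-HIT  vc=[]
2: 0x138 (blk 19, set 3) → L1-HIT  vc=[]
3: 0x126 (blk 18, set 2) → MISS  vc=[]
4: 0x134 (blk 19, set 3) → L1-HIT  vc=[]
5: 0x133 (blk 19, set 3) → L1-HIT  vc=[]
6: 0xae (blk 10, set 2) → MISS  vc=[18]
7: 0x13c (blk 19, set 3) → L1-HIT  vc=[18]
8: 0x134 (blk 19, set 3) → L1-HIT  vc=[18]
9: 0xb8 (blk 11, set 3) → MISS  vc=[18, 19]
10: 0x136 (blk 19, set 3) → VC-HIT  vc=[18, 11]
11: 0xad (blk 10, set 2) → L1-HIT  vc=[18, 11]
12: 0xbf (blk 11, set 3) → VC-HIT  vc=[18, 19]

VC = [18, 19]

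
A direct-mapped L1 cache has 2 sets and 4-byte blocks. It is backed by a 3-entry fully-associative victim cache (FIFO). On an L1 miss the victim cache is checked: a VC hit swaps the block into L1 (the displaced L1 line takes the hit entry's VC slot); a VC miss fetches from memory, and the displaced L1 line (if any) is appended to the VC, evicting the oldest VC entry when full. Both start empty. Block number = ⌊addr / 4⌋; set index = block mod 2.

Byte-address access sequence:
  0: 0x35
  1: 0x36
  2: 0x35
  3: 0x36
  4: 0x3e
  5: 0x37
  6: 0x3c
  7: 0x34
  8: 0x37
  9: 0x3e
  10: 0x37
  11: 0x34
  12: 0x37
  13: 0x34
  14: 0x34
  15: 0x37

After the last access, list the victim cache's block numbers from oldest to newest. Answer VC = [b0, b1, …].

  [0] addr=0x35 blk=13 s=1: MISS | VC []
  [1] addr=0x36 blk=13 s=1: L1-HIT | VC []
  [2] addr=0x35 blk=13 s=1: L1-HIT | VC []
  [3] addr=0x36 blk=13 s=1: L1-HIT | VC []
  [4] addr=0x3e blk=15 s=1: MISS | VC [13]
  [5] addr=0x37 blk=13 s=1: VC-HIT | VC [15]
  [6] addr=0x3c blk=15 s=1: VC-HIT | VC [13]
  [7] addr=0x34 blk=13 s=1: VC-HIT | VC [15]
  [8] addr=0x37 blk=13 s=1: L1-HIT | VC [15]
  [9] addr=0x3e blk=15 s=1: VC-HIT | VC [13]
  [10] addr=0x37 blk=13 s=1: VC-HIT | VC [15]
  [11] addr=0x34 blk=13 s=1: L1-HIT | VC [15]
  [12] addr=0x37 blk=13 s=1: L1-HIT | VC [15]
  [13] addr=0x34 blk=13 s=1: L1-HIT | VC [15]
  [14] addr=0x34 blk=13 s=1: L1-HIT | VC [15]
  [15] addr=0x37 blk=13 s=1: L1-HIT | VC [15]

VC = [15]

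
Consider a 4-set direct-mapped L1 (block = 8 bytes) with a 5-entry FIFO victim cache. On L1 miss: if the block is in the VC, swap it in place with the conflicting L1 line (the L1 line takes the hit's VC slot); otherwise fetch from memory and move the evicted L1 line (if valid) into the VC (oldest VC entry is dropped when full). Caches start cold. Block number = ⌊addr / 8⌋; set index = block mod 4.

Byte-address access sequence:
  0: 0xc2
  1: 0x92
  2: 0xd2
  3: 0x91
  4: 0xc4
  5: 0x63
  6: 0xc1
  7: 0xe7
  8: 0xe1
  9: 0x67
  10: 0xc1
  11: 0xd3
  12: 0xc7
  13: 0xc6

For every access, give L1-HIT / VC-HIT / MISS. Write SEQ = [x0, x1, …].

SEQ = [MISS, MISS, MISS, VC-HIT, L1-HIT, MISS, VC-HIT, MISS, L1-HIT, VC-HIT, VC-HIT, VC-HIT, L1-HIT, L1-HIT]

  [0] addr=0xc2 blk=24 s=0: MISS | VC []
  [1] addr=0x92 blk=18 s=2: MISS | VC []
  [2] addr=0xd2 blk=26 s=2: MISS | VC [18]
  [3] addr=0x91 blk=18 s=2: VC-HIT | VC [26]
  [4] addr=0xc4 blk=24 s=0: L1-HIT | VC [26]
  [5] addr=0x63 blk=12 s=0: MISS | VC [26, 24]
  [6] addr=0xc1 blk=24 s=0: VC-HIT | VC [26, 12]
  [7] addr=0xe7 blk=28 s=0: MISS | VC [26, 12, 24]
  [8] addr=0xe1 blk=28 s=0: L1-HIT | VC [26, 12, 24]
  [9] addr=0x67 blk=12 s=0: VC-HIT | VC [26, 28, 24]
  [10] addr=0xc1 blk=24 s=0: VC-HIT | VC [26, 28, 12]
  [11] addr=0xd3 blk=26 s=2: VC-HIT | VC [18, 28, 12]
  [12] addr=0xc7 blk=24 s=0: L1-HIT | VC [18, 28, 12]
  [13] addr=0xc6 blk=24 s=0: L1-HIT | VC [18, 28, 12]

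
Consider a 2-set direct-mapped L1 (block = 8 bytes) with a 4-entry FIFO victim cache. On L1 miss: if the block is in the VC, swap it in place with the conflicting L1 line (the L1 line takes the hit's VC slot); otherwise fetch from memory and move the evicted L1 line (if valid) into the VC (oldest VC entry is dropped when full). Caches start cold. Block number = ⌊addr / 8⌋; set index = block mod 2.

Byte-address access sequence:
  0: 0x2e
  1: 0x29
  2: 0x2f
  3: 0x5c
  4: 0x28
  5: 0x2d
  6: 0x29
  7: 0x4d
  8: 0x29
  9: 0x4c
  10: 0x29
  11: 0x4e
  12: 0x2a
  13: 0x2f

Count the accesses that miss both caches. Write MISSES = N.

0: 0x2e (blk 5, set 1) → MISS  vc=[]
1: 0x29 (blk 5, set 1) → L1-HIT  vc=[]
2: 0x2f (blk 5, set 1) → L1-HIT  vc=[]
3: 0x5c (blk 11, set 1) → MISS  vc=[5]
4: 0x28 (blk 5, set 1) → VC-HIT  vc=[11]
5: 0x2d (blk 5, set 1) → L1-HIT  vc=[11]
6: 0x29 (blk 5, set 1) → L1-HIT  vc=[11]
7: 0x4d (blk 9, set 1) → MISS  vc=[11, 5]
8: 0x29 (blk 5, set 1) → VC-HIT  vc=[11, 9]
9: 0x4c (blk 9, set 1) → VC-HIT  vc=[11, 5]
10: 0x29 (blk 5, set 1) → VC-HIT  vc=[11, 9]
11: 0x4e (blk 9, set 1) → VC-HIT  vc=[11, 5]
12: 0x2a (blk 5, set 1) → VC-HIT  vc=[11, 9]
13: 0x2f (blk 5, set 1) → L1-HIT  vc=[11, 9]

MISSES = 3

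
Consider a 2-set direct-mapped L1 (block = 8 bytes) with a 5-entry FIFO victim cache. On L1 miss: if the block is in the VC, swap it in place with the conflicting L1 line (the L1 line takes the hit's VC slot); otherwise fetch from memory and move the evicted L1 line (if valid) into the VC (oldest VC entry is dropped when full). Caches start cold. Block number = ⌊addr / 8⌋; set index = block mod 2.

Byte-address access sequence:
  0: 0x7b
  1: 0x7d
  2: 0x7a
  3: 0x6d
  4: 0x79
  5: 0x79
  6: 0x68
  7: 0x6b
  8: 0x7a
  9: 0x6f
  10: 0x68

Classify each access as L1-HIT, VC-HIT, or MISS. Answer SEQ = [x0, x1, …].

SEQ = [MISS, L1-HIT, L1-HIT, MISS, VC-HIT, L1-HIT, VC-HIT, L1-HIT, VC-HIT, VC-HIT, L1-HIT]

#0 0x7b→b15/s1 MISS; vc=[]
#1 0x7d→b15/s1 L1-HIT; vc=[]
#2 0x7a→b15/s1 L1-HIT; vc=[]
#3 0x6d→b13/s1 MISS; vc=[15]
#4 0x79→b15/s1 VC-HIT; vc=[13]
#5 0x79→b15/s1 L1-HIT; vc=[13]
#6 0x68→b13/s1 VC-HIT; vc=[15]
#7 0x6b→b13/s1 L1-HIT; vc=[15]
#8 0x7a→b15/s1 VC-HIT; vc=[13]
#9 0x6f→b13/s1 VC-HIT; vc=[15]
#10 0x68→b13/s1 L1-HIT; vc=[15]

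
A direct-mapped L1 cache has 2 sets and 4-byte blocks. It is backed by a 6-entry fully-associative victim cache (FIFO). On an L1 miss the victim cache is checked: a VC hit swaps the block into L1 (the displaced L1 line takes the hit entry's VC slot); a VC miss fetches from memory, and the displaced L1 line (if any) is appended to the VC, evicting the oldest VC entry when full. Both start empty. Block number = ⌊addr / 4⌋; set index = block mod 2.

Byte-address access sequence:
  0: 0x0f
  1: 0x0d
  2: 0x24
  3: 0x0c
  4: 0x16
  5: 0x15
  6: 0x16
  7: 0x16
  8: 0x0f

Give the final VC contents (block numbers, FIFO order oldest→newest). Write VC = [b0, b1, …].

VC = [9, 5]

  [0] addr=0xf blk=3 s=1: MISS | VC []
  [1] addr=0xd blk=3 s=1: L1-HIT | VC []
  [2] addr=0x24 blk=9 s=1: MISS | VC [3]
  [3] addr=0xc blk=3 s=1: VC-HIT | VC [9]
  [4] addr=0x16 blk=5 s=1: MISS | VC [9, 3]
  [5] addr=0x15 blk=5 s=1: L1-HIT | VC [9, 3]
  [6] addr=0x16 blk=5 s=1: L1-HIT | VC [9, 3]
  [7] addr=0x16 blk=5 s=1: L1-HIT | VC [9, 3]
  [8] addr=0xf blk=3 s=1: VC-HIT | VC [9, 5]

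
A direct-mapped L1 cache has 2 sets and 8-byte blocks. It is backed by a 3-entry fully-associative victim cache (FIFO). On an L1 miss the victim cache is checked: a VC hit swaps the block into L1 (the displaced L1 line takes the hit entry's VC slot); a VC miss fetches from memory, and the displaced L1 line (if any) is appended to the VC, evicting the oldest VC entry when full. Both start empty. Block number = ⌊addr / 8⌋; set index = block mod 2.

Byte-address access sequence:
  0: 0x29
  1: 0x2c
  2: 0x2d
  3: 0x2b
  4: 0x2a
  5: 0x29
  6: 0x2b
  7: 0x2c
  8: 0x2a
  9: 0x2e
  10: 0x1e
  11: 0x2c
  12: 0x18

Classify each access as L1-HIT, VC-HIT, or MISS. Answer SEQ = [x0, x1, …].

SEQ = [MISS, L1-HIT, L1-HIT, L1-HIT, L1-HIT, L1-HIT, L1-HIT, L1-HIT, L1-HIT, L1-HIT, MISS, VC-HIT, VC-HIT]

0: 0x29 (blk 5, set 1) → MISS  vc=[]
1: 0x2c (blk 5, set 1) → L1-HIT  vc=[]
2: 0x2d (blk 5, set 1) → L1-HIT  vc=[]
3: 0x2b (blk 5, set 1) → L1-HIT  vc=[]
4: 0x2a (blk 5, set 1) → L1-HIT  vc=[]
5: 0x29 (blk 5, set 1) → L1-HIT  vc=[]
6: 0x2b (blk 5, set 1) → L1-HIT  vc=[]
7: 0x2c (blk 5, set 1) → L1-HIT  vc=[]
8: 0x2a (blk 5, set 1) → L1-HIT  vc=[]
9: 0x2e (blk 5, set 1) → L1-HIT  vc=[]
10: 0x1e (blk 3, set 1) → MISS  vc=[5]
11: 0x2c (blk 5, set 1) → VC-HIT  vc=[3]
12: 0x18 (blk 3, set 1) → VC-HIT  vc=[5]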